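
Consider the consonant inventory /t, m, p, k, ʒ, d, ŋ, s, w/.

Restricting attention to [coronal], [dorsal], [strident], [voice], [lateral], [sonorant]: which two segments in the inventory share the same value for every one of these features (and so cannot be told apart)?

Both /ŋ/ and /w/ are [-coronal], [+dorsal], [-strident], [+voice], [-lateral], [+sonorant]. Since the list omits [nasal], [continuant], [labial] and [round] — which do distinguish the velar nasal from the labial-velar glide — this pair collapses; all other pairs remain distinct.

ŋ, w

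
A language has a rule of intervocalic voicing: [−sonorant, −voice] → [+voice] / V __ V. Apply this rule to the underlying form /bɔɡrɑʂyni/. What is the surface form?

[bɔɡrɑʐyni]

Only /ʂ/ occurs between two vowels (/ɑ/ __ /y/) and matches the structural description. It is a voiceless retroflex fricative, so [−sonorant, −voice] holds; changing it to [+voice] with all other features held fixed yields /ʐ/ (voiced retroflex fricative). No other segment meets both the structural description and the environment, so the output is [bɔɡrɑʐyni].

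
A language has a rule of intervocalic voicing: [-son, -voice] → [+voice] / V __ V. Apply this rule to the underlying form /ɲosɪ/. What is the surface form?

/s/ satisfies [-son, -voice] and sits in V __ V. The [+voice] counterpart of the voiceless alveolar fricative is /z/. Other segments in /ɲosɪ/ either fail the structural description or are not in the environment, so the surface form is [ɲozɪ].

[ɲozɪ]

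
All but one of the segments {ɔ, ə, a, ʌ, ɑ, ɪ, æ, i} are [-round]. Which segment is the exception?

Every segment except /ɔ/ is [-round]. /ɔ/ (mid back rounded lax vowel) is [+round], so it is the exception.

ɔ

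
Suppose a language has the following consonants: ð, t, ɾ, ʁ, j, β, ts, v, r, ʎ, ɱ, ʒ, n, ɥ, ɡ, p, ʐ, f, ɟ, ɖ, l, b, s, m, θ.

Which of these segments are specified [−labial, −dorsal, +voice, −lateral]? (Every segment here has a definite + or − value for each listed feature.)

ð, ɾ, r, ʒ, n, ʐ, ɖ

Eliminate segments failing any feature: /t, ts, s, θ/ are [−voice]; /ʁ, j, ʎ, ɡ, ɟ/ are [+dorsal]; /β, v, ɱ, ɥ, p, f, b, m/ are [+labial]; /l/ is [+lateral]. The remaining /ð, ɾ, r, ʒ, n, ʐ, ɖ/ satisfy [−labial], [−dorsal], [+voice], [−lateral].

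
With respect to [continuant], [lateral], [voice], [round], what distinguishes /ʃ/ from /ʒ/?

[voice]

/ʃ/ (voiceless postalveolar fricative) and /ʒ/ (voiced postalveolar fricative) agree on [+continuant], [-lateral], [-round]. They differ on [voice] (/ʃ/ [-], /ʒ/ [+]).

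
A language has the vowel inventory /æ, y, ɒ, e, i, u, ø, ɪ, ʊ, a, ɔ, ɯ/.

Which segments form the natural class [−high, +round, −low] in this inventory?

ø, ɔ

Checking each segment against [−high], [+round], [−low]: /ø/ (mid front rounded tense vowel), /ɔ/ (mid back rounded lax vowel) satisfy every feature; every other segment in the inventory fails at least one.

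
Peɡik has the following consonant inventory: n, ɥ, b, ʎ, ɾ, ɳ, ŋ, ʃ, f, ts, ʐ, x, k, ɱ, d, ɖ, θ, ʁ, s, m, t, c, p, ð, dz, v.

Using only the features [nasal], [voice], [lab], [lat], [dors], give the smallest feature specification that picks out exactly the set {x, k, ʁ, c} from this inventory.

[−nasal, −lat, −lab, +dors]

Every target segment is [−nasal], [−lateral], [−labial], [+dorsal]; each remaining inventory member fails at least one of these. Each conjunct is needed — [−lateral, −labial, +dorsal] alone would also admit /ŋ/; [−nasal, −labial, +dorsal] alone would also admit /ʎ/; [−nasal, −lateral, +dorsal] alone would also admit /ɥ/; [−nasal, −lateral, −labial] alone would also admit /ɾ, ʃ, ts, ʐ, …/ — and no other combination of three listed features has exactly this extension, so four is the minimum.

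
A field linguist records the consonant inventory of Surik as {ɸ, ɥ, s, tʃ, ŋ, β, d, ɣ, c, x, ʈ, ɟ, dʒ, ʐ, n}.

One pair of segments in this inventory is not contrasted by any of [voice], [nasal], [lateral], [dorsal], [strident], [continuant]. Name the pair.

ɣ, ɥ

On the given features, /ɣ/ and /ɥ/ have an identical profile: [+voice], [-nasal], [-lateral], [+dorsal], [-strident], [+continuant]. No other two segments in the inventory coincide on all 6 features. (They do differ in [sonorant], [labial], [round] and [back], which are not among the given features.)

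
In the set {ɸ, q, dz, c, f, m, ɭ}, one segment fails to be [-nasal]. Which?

m

/q, dz, ɸ, ɭ, f, c/ are all [-nasal]; /m/ (bilabial nasal) is [+nasal].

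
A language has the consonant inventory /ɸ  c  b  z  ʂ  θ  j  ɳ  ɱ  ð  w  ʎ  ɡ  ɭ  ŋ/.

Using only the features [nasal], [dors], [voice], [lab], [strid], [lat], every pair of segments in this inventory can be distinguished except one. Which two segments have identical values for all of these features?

Both /ɡ/ and /j/ are [−nasal], [+dorsal], [+voice], [−labial], [−strident], [−lateral]. Since the list omits [sonorant], [continuant] and [back] — which do distinguish the voiced velar stop from the palatal glide — this pair collapses; all other pairs remain distinct.

ɡ, j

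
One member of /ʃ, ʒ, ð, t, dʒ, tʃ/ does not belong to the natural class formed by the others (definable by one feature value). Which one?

The remaining segments after removing /t/ share [+distributed]; /t/ (voiceless alveolar stop) is [-distributed]. For every other candidate removal, the leftover set fails to share any single feature value that the removed segment lacks.

t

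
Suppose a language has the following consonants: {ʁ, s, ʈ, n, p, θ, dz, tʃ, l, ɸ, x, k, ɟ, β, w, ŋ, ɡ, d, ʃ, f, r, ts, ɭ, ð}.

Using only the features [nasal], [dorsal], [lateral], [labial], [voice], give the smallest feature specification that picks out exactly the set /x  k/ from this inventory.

[−voice, +dorsal]

The class [−voice], [+dorsal] has exactly /x, k/ as its extension in this inventory. No smaller conjunction from the listed features achieves this: [+dorsal] alone would also admit /ʁ, ɟ, w, ŋ, …/; [−voice] alone would also admit /s, ʈ, p, θ, …/; and checking the remaining single features turns up none with this extension.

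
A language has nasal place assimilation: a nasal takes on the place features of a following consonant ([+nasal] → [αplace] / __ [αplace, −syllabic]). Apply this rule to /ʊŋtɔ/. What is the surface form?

[ʊntɔ]

In /ʊŋtɔ/, the nasal /ŋ/ precedes /t/, which is [+coronal]. The nasal assimilates in place, becoming the [+coronal] nasal /n/. The surface form is [ʊntɔ].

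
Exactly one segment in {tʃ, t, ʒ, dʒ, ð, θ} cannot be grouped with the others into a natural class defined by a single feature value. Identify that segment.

The remaining segments after removing /t/ share [+distributed]; /t/ (voiceless alveolar stop) is [-distributed]. For every other candidate removal, the leftover set fails to share any single feature value that the removed segment lacks.

t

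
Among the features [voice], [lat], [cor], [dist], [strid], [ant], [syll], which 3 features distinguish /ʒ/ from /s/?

[voice], [anterior], [distributed]

The two segments share [−lateral], [+coronal], [+strident], [−syllabic]. The only features from the list on which they differ: /ʒ/ is [+voice] while /s/ is [−voice]; /ʒ/ is [−anterior] while /s/ is [+anterior]; /ʒ/ is [+distributed] while /s/ is [−distributed].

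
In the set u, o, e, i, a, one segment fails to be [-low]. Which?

Every segment except /a/ is [-low]. /a/ (low unrounded vowel) is [+low], so it is the exception.

a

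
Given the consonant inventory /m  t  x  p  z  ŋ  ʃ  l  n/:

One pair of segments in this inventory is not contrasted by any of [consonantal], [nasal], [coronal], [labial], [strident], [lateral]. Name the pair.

Both /z/ and /ʃ/ are [+consonantal], [−nasal], [+coronal], [−labial], [+strident], [−lateral]. Since the list omits [voice], [anterior] and [distributed] — which do distinguish the voiced alveolar fricative from the voiceless postalveolar fricative — this pair collapses; all other pairs remain distinct.

z, ʃ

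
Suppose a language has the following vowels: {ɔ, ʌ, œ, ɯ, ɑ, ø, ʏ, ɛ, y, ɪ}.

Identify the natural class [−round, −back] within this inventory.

Eliminate segments failing any feature: /ɔ, œ, ø, ʏ, y/ are [+round]; /ʌ, ɯ, ɑ/ are [+back]. The remaining /ɛ, ɪ/ satisfy [−round], [−back].

ɛ, ɪ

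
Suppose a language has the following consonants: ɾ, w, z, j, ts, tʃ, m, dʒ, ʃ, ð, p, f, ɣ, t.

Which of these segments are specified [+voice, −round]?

ɾ, z, j, m, dʒ, ð, ɣ

Eliminate segments failing any feature: /w/ is [+round]; /ts, tʃ, ʃ, p, f, t/ are [−voice]. The remaining /ɾ, z, j, m, dʒ, ð, ɣ/ satisfy [+voice], [−round].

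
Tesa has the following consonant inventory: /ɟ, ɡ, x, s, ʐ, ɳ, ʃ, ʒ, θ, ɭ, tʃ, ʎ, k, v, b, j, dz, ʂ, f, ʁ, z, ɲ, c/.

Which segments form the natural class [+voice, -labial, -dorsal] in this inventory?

First, the [+voice] segments are /ɟ, ɡ, ʐ, ɳ, ʒ, ɭ, ʎ, v, b, j, dz, ʁ, z, ɲ/.
Intersecting with [-labial] gives /ɟ, ɡ, ʐ, ɳ, ʒ, ɭ, ʎ, j, dz, ʁ, z, ɲ/.
Intersecting with [-dorsal] leaves /ʐ, ɳ, ʒ, ɭ, dz, z/.

ʐ, ɳ, ʒ, ɭ, dz, z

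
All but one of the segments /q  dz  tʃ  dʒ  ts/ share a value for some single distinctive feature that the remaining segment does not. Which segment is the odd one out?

q

[delayed release] (equivalently [strident], [coronal], [dorsal]) groups all but one: /dʒ, ts, tʃ, dz/ share [+delayed release] while /q/ (voiceless uvular stop) alone is [−delayed release]. Removing any other segment would not leave a single-feature class that excludes it.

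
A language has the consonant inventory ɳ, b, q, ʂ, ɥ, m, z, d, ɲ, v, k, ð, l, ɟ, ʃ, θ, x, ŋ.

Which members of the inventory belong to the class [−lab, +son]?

Checking each segment against [−labial], [+sonorant]: /ɳ/ (retroflex nasal), /ɲ/ (palatal nasal), /l/ (alveolar lateral approximant), /ŋ/ (velar nasal) satisfy every feature; every other segment in the inventory fails at least one.

ɳ, ɲ, l, ŋ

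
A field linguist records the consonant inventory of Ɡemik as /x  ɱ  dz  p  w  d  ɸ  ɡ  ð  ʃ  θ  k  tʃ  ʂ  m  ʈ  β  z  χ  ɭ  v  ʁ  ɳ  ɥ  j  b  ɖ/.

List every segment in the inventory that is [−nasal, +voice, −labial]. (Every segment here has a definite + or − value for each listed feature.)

Eliminate segments failing any feature: /x, p, ɸ, ʃ, θ, k, tʃ, ʂ, ʈ, χ/ are [−voice]; /ɱ, m, ɳ/ are [+nasal]; /w, β, v, ɥ, b/ are [+labial]. The remaining /dz, d, ɡ, ð, z, ɭ, ʁ, j, ɖ/ satisfy [−nasal], [+voice], [−labial].

dz, d, ɡ, ð, z, ɭ, ʁ, j, ɖ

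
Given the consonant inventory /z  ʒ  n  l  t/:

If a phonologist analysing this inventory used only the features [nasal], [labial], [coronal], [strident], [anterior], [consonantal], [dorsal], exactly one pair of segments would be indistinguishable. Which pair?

t, l

/t/ (voiceless alveolar stop) and /l/ (alveolar lateral approximant) are both [−nasal], [−labial], [+coronal], [−strident], [+anterior], [+consonantal], [−dorsal], so none of the listed features separates them. (They do differ in [sonorant], [voice] and [lateral], which are not among the given features.) Every other pair in the inventory differs on at least one listed feature.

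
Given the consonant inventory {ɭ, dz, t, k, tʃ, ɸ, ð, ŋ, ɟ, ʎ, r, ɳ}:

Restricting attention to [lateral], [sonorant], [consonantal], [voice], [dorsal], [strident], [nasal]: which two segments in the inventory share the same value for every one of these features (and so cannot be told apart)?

Both /t/ and /ɸ/ are [−lateral], [−sonorant], [+consonantal], [−voice], [−dorsal], [−strident], [−nasal]. Since the list omits [continuant], [labial] and [coronal] — which do distinguish the voiceless alveolar stop from the voiceless bilabial fricative — this pair collapses; all other pairs remain distinct.

t, ɸ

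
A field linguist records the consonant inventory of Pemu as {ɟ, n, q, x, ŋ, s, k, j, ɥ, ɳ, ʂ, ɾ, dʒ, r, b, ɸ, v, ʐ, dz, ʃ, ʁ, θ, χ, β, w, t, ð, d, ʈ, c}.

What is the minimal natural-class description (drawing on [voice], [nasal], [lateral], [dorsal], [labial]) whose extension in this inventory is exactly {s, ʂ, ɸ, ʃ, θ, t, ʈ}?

The class [-voice], [-dorsal] has exactly /s, ʂ, ɸ, ʃ, θ, t, ʈ/ as its extension in this inventory. No smaller conjunction from the listed features achieves this: [-dorsal] alone would also admit /n, ɳ, ɾ, dʒ, …/; [-voice] alone would also admit /q, x, k, χ, …/; and checking the remaining single features turns up none with this extension.

[-voice, -dorsal]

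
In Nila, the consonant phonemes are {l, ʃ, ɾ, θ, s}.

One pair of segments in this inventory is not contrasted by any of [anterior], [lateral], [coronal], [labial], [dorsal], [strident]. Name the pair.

ɾ, θ

/ɾ/ (alveolar tap) and /θ/ (voiceless dental fricative) are both [+anterior], [−lateral], [+coronal], [−labial], [−dorsal], [−strident], so none of the listed features separates them. (They do differ in [sonorant] and [voice], which are not among the given features.) Every other pair in the inventory differs on at least one listed feature.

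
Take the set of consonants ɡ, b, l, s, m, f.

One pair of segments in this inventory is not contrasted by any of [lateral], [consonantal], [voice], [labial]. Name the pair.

b, m

On the given features, /b/ and /m/ have an identical profile: [−lateral], [+consonantal], [+voice], [+labial]. No other two segments in the inventory coincide on all 4 features. (They do differ in [sonorant] and [nasal], which are not among the given features.)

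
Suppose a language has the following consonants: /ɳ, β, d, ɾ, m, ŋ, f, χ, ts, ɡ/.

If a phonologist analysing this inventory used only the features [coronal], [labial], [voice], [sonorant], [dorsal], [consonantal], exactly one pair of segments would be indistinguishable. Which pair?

ɾ, ɳ

/ɾ/ (alveolar tap) and /ɳ/ (retroflex nasal) are both [+coronal], [−labial], [+voice], [+sonorant], [−dorsal], [+consonantal], so none of the listed features separates them. (They do differ in [nasal] and [anterior], which are not among the given features.) Every other pair in the inventory differs on at least one listed feature.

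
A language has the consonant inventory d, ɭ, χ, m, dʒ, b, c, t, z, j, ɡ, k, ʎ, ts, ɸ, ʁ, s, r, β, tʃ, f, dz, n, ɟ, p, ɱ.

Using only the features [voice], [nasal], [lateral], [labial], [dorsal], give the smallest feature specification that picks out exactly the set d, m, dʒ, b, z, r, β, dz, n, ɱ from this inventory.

/d, m, dʒ, b, z, r, β, dz, n, ɱ/ are all [+voice], [−lateral], [−dorsal], and no other segment in the inventory matches all three values. Dropping any one of them over-generates: [−lateral, −dorsal] alone would also admit /t, ts, ɸ, s, …/; [+voice, −dorsal] alone would also admit /ɭ/; [+voice, −lateral] alone would also admit /j, ɡ, ʁ, ɟ/. No other combination of two listed features picks out exactly this set either, so fewer than three features will not do.

[+voice, −lateral, −dorsal]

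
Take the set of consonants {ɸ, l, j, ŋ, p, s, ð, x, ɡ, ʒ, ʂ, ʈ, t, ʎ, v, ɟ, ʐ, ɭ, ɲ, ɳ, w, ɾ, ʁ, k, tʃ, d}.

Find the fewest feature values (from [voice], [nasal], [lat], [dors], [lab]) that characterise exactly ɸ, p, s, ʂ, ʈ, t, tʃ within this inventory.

[-voice, -dors]

/ɸ, p, s, ʂ, ʈ, t, tʃ/ are all [-voice], [-dorsal], and no other segment in the inventory matches both values. Dropping any one of them over-generates: [-dorsal] alone would also admit /l, ð, ʒ, v, …/; [-voice] alone would also admit /x, k/. No other single listed feature picks out exactly this set either, so fewer than two features will not do.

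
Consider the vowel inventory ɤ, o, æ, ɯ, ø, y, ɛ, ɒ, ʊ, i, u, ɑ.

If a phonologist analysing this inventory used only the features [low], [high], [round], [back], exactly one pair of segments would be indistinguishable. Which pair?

On the given features, /ʊ/ and /u/ have an identical profile: [−low], [+high], [+round], [+back]. No other two segments in the inventory coincide on all 4 features. (They do differ in [tense], which is not among the given features.)

ʊ, u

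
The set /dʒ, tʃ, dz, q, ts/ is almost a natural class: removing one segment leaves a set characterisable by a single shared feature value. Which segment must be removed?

q

/tʃ, dʒ, ts, dz/ are all [+delayed release], but /q/ (voiceless uvular stop) is [−delayed release]. No other single segment can be removed to leave a set sharing one feature value that the removed segment lacks, so /q/ is the odd one out.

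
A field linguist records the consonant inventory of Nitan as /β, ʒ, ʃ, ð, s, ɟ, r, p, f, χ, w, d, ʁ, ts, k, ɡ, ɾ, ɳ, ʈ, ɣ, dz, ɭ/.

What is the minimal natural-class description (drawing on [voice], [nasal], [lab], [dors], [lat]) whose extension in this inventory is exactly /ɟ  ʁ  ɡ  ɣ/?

[+voice, −lab, +dors]

/ɟ, ʁ, ɡ, ɣ/ are all [+voice], [−labial], [+dorsal], and no other segment in the inventory matches all three values. Dropping any one of them over-generates: [−labial, +dorsal] alone would also admit /χ, k/; [+voice, +dorsal] alone would also admit /w/; [+voice, −labial] alone would also admit /ʒ, ð, r, d, …/. No other combination of two listed features picks out exactly this set either, so fewer than three features will not do.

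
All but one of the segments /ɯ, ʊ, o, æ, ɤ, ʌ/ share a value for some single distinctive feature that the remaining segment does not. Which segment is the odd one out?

/o, ɤ, ɯ, ʊ, ʌ/ are all [+back], but /æ/ (low front unrounded vowel) is [−back]. No other single segment can be removed to leave a set sharing one feature value that the removed segment lacks, so /æ/ is the odd one out.

æ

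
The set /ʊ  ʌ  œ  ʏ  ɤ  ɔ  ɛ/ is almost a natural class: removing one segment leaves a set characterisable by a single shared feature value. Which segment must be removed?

/ʊ, œ, ɛ, ʌ, ʏ, ɔ/ are all [−tense], but /ɤ/ (mid back unrounded tense vowel) is [+tense]. No other single segment can be removed to leave a set sharing one feature value that the removed segment lacks, so /ɤ/ is the odd one out.

ɤ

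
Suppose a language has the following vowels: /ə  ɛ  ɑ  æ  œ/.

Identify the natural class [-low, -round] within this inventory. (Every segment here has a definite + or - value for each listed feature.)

Eliminate segments failing any feature: /ɑ, æ/ are [+low]; /œ/ is [+round]. The remaining /ə, ɛ/ satisfy [-low], [-round].

ə, ɛ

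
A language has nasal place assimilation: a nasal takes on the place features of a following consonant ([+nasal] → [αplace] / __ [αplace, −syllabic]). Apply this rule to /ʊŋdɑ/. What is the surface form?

/ŋ/ sits before the [+coronal] consonant /d/, so it takes on [+coronal] and surfaces as /n/. The rest of the form is unaffected: [ʊndɑ].

[ʊndɑ]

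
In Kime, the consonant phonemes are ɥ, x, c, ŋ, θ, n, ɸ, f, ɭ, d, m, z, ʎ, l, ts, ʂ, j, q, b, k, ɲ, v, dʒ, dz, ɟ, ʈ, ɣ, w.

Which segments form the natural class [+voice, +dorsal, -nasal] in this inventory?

ɥ, ʎ, j, ɟ, ɣ, w

Checking each segment against [+voice], [+dorsal], [-nasal]: /ɥ/ (labial-palatal glide), /ʎ/ (palatal lateral approximant), /j/ (palatal glide), /ɟ/ (voiced palatal stop), /ɣ/ (voiced velar fricative), /w/ (labial-velar glide) satisfy every feature; every other segment in the inventory fails at least one.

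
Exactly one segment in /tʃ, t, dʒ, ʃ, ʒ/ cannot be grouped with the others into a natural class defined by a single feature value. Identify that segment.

t

/ʃ, dʒ, tʃ, ʒ/ are all [-anterior], but /t/ (voiceless alveolar stop) is [+anterior]. No other single segment can be removed to leave a set sharing one feature value that the removed segment lacks, so /t/ is the odd one out.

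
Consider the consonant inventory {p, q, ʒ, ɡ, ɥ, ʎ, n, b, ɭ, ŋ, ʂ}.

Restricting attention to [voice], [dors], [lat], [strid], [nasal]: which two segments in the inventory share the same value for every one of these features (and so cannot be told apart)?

ɡ, ɥ

On the given features, /ɡ/ and /ɥ/ have an identical profile: [+voice], [+dorsal], [−lateral], [−strident], [−nasal]. No other two segments in the inventory coincide on all 5 features. (They do differ in [sonorant], [continuant], [labial], [round] and [back], which are not among the given features.)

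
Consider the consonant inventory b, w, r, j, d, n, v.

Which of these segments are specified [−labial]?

r, j, d, n

The feature [labial] marks segments articulated with one or both lips. In this inventory /r, j, d, n/ lack that property, so they are [−labial]; /b, w, v/ are [+labial].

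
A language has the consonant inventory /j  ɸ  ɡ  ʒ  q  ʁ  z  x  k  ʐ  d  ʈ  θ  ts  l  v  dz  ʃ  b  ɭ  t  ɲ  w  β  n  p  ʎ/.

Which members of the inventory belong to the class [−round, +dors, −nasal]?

Checking each segment against [−round], [+dorsal], [−nasal]: /j/ (palatal glide), /ɡ/ (voiced velar stop), /q/ (voiceless uvular stop), /ʁ/ (voiced uvular fricative), /x/ (voiceless velar fricative), /k/ (voiceless velar stop), among others, satisfy every feature; every other segment in the inventory fails at least one.

j, ɡ, q, ʁ, x, k, ʎ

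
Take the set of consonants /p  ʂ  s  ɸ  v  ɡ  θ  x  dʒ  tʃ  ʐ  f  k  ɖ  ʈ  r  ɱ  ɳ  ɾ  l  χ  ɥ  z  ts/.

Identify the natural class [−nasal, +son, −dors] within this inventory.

Checking each segment against [−nasal], [+sonorant], [−dorsal]: /r/ (alveolar trill), /ɾ/ (alveolar tap), /l/ (alveolar lateral approximant) satisfy every feature; every other segment in the inventory fails at least one.

r, ɾ, l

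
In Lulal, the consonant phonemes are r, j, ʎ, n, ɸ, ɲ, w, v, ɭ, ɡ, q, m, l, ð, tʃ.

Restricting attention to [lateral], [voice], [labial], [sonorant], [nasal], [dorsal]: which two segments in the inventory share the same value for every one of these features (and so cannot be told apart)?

ɭ, l

Both /ɭ/ and /l/ are [+lateral], [+voice], [−labial], [+sonorant], [−nasal], [−dorsal]. Since the list omits [anterior] — which does distinguish the retroflex lateral approximant from the alveolar lateral approximant — this pair collapses; all other pairs remain distinct.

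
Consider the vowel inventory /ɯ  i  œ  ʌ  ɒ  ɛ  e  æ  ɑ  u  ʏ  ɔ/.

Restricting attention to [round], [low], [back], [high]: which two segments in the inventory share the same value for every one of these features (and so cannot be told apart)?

On the given features, /e/ and /ɛ/ have an identical profile: [−round], [−low], [−back], [−high]. No other two segments in the inventory coincide on all 4 features. (They do differ in [tense], which is not among the given features.)

e, ɛ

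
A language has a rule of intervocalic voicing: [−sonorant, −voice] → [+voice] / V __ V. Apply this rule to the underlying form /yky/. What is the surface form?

[yɡy]

Only /k/ occurs between two vowels (/y/ __ /y/) and matches the structural description. It is a voiceless velar stop, so [−sonorant, −voice] holds; changing it to [+voice] with all other features held fixed yields /ɡ/ (voiced velar stop). No other segment meets both the structural description and the environment, so the output is [yɡy].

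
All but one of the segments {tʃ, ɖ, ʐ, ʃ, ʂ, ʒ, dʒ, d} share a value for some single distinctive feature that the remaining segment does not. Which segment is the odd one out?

[anterior] groups all but one: /dʒ, ʃ, ʒ, tʃ, ɖ, ʂ, ʐ/ share [−anterior] while /d/ (voiced alveolar stop) alone is [+anterior]. Removing any other segment would not leave a single-feature class that excludes it.

d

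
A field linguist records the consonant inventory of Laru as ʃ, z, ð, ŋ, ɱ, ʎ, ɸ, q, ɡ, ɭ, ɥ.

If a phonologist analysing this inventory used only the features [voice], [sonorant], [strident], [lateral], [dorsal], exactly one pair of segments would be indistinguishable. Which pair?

ŋ, ɥ

Both /ŋ/ and /ɥ/ are [+voice], [+sonorant], [−strident], [−lateral], [+dorsal]. Since the list omits [nasal], [continuant], [labial], [round] and [back] — which do distinguish the velar nasal from the labial-palatal glide — this pair collapses; all other pairs remain distinct.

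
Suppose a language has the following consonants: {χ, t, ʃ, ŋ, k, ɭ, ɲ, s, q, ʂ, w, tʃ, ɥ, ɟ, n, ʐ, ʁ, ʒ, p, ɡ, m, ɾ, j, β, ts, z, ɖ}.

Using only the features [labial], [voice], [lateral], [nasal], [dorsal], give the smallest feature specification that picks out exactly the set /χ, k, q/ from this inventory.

The class [−voice], [+dorsal] has exactly /χ, k, q/ as its extension in this inventory. No smaller conjunction from the listed features achieves this: [+dorsal] alone would also admit /ŋ, ɲ, w, ɥ, …/; [−voice] alone would also admit /t, ʃ, s, ʂ, …/; and checking the remaining single features turns up none with this extension.

[−voice, +dorsal]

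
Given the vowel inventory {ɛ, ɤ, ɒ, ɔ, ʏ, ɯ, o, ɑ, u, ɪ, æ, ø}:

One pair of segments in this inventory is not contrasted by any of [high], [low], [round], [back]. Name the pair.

ɔ, o

/ɔ/ (mid back rounded lax vowel) and /o/ (mid back rounded tense vowel) are both [−high], [−low], [+round], [+back], so none of the listed features separates them. (They do differ in [tense], which is not among the given features.) Every other pair in the inventory differs on at least one listed feature.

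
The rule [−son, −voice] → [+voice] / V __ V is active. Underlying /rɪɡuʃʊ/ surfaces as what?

/ʃ/ satisfies [−son, −voice] and sits in V __ V. The [+voice] counterpart of the voiceless postalveolar fricative is /ʒ/. Other segments in /rɪɡuʃʊ/ either fail the structural description or are not in the environment, so the surface form is [rɪɡuʒʊ].

[rɪɡuʒʊ]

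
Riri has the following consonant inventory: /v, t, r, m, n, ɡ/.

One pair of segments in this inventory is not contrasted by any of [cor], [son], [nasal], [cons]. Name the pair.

ɡ, v

On the given features, /ɡ/ and /v/ have an identical profile: [−coronal], [−sonorant], [−nasal], [+consonantal]. No other two segments in the inventory coincide on all 4 features. (They do differ in [continuant], [labial] and [dorsal], which are not among the given features.)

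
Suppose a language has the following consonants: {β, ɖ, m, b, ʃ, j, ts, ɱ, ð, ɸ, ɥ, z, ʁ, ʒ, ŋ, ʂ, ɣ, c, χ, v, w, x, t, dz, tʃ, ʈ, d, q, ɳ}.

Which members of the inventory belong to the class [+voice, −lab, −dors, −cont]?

Eliminate segments failing any feature: /β, m, b, ɱ, ɥ, v, w/ are [+labial]; /ʃ, ts, ɸ, ʂ, c, χ, x, t, tʃ, ʈ, q/ are [−voice]; /j, ʁ, ŋ, ɣ/ are [+dorsal]; /ð, z, ʒ/ are [+continuant]. The remaining /ɖ, dz, d, ɳ/ satisfy [+voice], [−labial], [−dorsal], [−continuant].

ɖ, dz, d, ɳ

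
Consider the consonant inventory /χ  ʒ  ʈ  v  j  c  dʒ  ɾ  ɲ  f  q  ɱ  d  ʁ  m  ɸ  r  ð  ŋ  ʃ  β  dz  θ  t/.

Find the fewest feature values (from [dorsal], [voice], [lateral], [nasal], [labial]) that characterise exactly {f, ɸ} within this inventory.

[−voice, +labial]

Every target segment is [−voice], [+labial]; each remaining inventory member fails at least one of these. Each conjunct is needed — [+labial] alone would also admit /v, ɱ, m, β/; [−voice] alone would also admit /χ, ʈ, c, q, …/ — and no other single listed feature has exactly this extension, so two is the minimum.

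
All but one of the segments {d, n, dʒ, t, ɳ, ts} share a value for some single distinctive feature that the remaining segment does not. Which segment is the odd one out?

dʒ

[distributed] groups all but one: /n, t, ts, d, ɳ/ share [−distributed] while /dʒ/ (voiced postalveolar affricate) alone is [+distributed]. Removing any other segment would not leave a single-feature class that excludes it.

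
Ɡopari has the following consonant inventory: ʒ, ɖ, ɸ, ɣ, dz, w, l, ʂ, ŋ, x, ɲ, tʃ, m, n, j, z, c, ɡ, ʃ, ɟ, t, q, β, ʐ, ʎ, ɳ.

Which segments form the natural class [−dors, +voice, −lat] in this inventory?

Eliminate segments failing any feature: /ɸ, ʂ, tʃ, ʃ, t/ are [−voice]; /ɣ, w, ŋ, x, ɲ, j, c, ɡ, ɟ, q, ʎ/ are [+dorsal]; /l/ is [+lateral]. The remaining /ʒ, ɖ, dz, m, n, z, β, ʐ, ɳ/ satisfy [−dorsal], [+voice], [−lateral].

ʒ, ɖ, dz, m, n, z, β, ʐ, ɳ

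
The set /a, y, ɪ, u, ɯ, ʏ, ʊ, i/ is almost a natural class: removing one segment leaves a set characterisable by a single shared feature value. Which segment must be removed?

[high] (equivalently [low]) groups all but one: /y, i, ɪ, ɯ, ʊ, u, ʏ/ share [+high] while /a/ (low unrounded vowel) alone is [-high]. Removing any other segment would not leave a single-feature class that excludes it.

a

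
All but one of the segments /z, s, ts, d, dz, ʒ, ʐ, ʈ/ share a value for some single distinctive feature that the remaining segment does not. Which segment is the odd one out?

ʒ

The remaining segments after removing /ʒ/ share [−distributed]; /ʒ/ (voiced postalveolar fricative) is [+distributed]. For every other candidate removal, the leftover set fails to share any single feature value that the removed segment lacks.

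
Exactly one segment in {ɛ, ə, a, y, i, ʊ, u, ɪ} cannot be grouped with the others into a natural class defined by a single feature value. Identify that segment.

/ə, u, ʊ, i, ɪ, ɛ, y/ are all [-low], but /a/ (low unrounded vowel) is [+low]. No other single segment can be removed to leave a set sharing one feature value that the removed segment lacks, so /a/ is the odd one out.

a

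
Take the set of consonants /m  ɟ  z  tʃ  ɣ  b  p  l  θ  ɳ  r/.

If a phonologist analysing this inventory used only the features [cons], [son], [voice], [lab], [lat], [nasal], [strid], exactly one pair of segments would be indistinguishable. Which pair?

On the given features, /ɟ/ and /ɣ/ have an identical profile: [+consonantal], [-sonorant], [+voice], [-labial], [-lateral], [-nasal], [-strident]. No other two segments in the inventory coincide on all 7 features. (They do differ in [continuant] and [back], which are not among the given features.)

ɟ, ɣ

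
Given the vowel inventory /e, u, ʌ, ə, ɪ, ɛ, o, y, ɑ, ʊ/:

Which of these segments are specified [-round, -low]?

Eliminate segments failing any feature: /u, o, y, ʊ/ are [+round]; /ɑ/ is [+low]. The remaining /e, ʌ, ə, ɪ, ɛ/ satisfy [-round], [-low].

e, ʌ, ə, ɪ, ɛ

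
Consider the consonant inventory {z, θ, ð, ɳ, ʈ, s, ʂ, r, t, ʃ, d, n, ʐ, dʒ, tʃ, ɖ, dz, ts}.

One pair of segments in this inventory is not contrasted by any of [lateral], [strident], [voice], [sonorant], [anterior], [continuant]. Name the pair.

Both /ʃ/ and /ʂ/ are [−lateral], [+strident], [−voice], [−sonorant], [−anterior], [+continuant]. Since the list omits [distributed] — which does distinguish the voiceless postalveolar fricative from the voiceless retroflex fricative — this pair collapses; all other pairs remain distinct.

ʃ, ʂ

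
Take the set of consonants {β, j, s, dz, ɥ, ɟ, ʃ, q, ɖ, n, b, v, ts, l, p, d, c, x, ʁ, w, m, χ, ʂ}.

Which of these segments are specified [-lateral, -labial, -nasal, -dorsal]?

Eliminate segments failing any feature: /β, ɥ, b, v, p, w, m/ are [+labial]; /j, ɟ, q, c, x, ʁ, χ/ are [+dorsal]; /n/ is [+nasal]; /l/ is [+lateral]. The remaining /s, dz, ʃ, ɖ, ts, d, ʂ/ satisfy [-lateral], [-labial], [-nasal], [-dorsal].

s, dz, ʃ, ɖ, ts, d, ʂ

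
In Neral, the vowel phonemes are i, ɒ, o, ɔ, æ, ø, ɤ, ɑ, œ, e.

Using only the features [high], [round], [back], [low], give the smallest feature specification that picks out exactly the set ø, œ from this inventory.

[−back, +round]

The class [−back], [+round] has exactly /ø, œ/ as its extension in this inventory. No smaller conjunction from the listed features achieves this: [+round] alone would also admit /ɒ, o, ɔ/; [−back] alone would also admit /i, æ, e/; and checking the remaining single features turns up none with this extension.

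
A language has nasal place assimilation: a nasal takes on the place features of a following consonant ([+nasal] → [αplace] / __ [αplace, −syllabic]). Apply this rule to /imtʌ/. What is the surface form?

[intʌ]

/m/ sits before the [+coronal] consonant /t/, so it takes on [+coronal] and surfaces as /n/. The rest of the form is unaffected: [intʌ].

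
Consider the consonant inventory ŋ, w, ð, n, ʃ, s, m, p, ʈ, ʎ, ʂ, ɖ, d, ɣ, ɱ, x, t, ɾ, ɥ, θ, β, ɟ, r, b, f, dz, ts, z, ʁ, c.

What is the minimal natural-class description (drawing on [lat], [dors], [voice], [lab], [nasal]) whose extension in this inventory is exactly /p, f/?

[-voice, +lab]

The class [-voice], [+labial] has exactly /p, f/ as its extension in this inventory. No smaller conjunction from the listed features achieves this: [+labial] alone would also admit /w, m, ɱ, ɥ, …/; [-voice] alone would also admit /ʃ, s, ʈ, ʂ, …/; and checking the remaining single features turns up none with this extension.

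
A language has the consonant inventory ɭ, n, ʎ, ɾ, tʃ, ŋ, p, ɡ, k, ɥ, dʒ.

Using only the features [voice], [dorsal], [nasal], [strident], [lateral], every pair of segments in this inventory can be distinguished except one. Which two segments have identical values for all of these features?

ɥ, ɡ

Both /ɥ/ and /ɡ/ are [+voice], [+dorsal], [−nasal], [−strident], [−lateral]. Since the list omits [sonorant], [continuant], [labial], [round] and [back] — which do distinguish the labial-palatal glide from the voiced velar stop — this pair collapses; all other pairs remain distinct.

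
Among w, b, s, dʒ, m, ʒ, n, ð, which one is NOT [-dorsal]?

Every segment except /w/ is [-dorsal]. /w/ (labial-velar glide) is [+dorsal], so it is the exception.

w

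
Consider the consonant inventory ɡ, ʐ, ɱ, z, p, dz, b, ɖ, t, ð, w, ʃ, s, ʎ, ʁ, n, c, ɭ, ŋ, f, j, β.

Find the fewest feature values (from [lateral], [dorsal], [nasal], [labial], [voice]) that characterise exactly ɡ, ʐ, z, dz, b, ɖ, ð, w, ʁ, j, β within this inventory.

/ɡ, ʐ, z, dz, b, ɖ, ð, w, ʁ, j, β/ are all [+voice], [−nasal], [−lateral], and no other segment in the inventory matches all three values. Dropping any one of them over-generates: [−nasal, −lateral] alone would also admit /p, t, ʃ, s, …/; [+voice, −lateral] alone would also admit /ɱ, n, ŋ/; [+voice, −nasal] alone would also admit /ʎ, ɭ/. No other combination of two listed features picks out exactly this set either, so fewer than three features will not do.

[+voice, −nasal, −lateral]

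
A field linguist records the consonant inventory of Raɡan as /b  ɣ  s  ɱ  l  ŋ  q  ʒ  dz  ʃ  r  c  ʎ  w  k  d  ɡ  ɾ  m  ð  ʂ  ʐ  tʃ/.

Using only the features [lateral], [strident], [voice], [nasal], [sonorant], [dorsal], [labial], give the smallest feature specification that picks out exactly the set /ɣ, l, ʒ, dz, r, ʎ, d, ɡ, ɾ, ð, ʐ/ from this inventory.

The class [+voice], [-nasal], [-labial] has exactly /ɣ, l, ʒ, dz, r, ʎ, d, ɡ, ɾ, ð, ʐ/ as its extension in this inventory. No smaller conjunction from the listed features achieves this: [-nasal, -labial] alone would also admit /s, q, ʃ, c, …/; [+voice, -labial] alone would also admit /ŋ/; [+voice, -nasal] alone would also admit /b, w/; and checking the remaining two-feature bundles turns up none with this extension.

[+voice, -nasal, -labial]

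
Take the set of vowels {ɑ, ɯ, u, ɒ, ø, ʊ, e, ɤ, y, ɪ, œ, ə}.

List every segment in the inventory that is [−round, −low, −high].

First, the [−round] segments are /ɑ, ɯ, e, ɤ, ɪ, ə/.
Of those, [−low] gives /ɯ, e, ɤ, ɪ, ə/.
Of those, [−high] leaves /e, ɤ, ə/.

e, ɤ, ə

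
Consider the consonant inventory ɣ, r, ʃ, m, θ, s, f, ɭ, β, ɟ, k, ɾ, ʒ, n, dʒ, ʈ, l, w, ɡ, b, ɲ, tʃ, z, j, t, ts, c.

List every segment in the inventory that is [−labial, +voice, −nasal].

Eliminate segments failing any feature: /ʃ, θ, s, k, ʈ, tʃ, t, ts, c/ are [−voice]; /m, f, β, w, b/ are [+labial]; /n, ɲ/ are [+nasal]. The remaining /ɣ, r, ɭ, ɟ, ɾ, ʒ, dʒ, l, ɡ, z, j/ satisfy [−labial], [+voice], [−nasal].

ɣ, r, ɭ, ɟ, ɾ, ʒ, dʒ, l, ɡ, z, j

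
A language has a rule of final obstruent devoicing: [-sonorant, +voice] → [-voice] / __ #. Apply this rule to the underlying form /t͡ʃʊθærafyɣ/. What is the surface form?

[t͡ʃʊθærafyx]

Only the final segment /ɣ/ is both word-final and matches the structural description. It is a voiced velar fricative, so [-sonorant, +voice] holds; changing it to [-voice] with all other features held fixed yields /x/ (voiceless velar fricative). No other segment meets both the structural description and the environment, so the output is [t͡ʃʊθærafyx].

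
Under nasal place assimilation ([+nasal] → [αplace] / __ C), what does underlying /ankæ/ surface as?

In /ankæ/, the nasal /n/ precedes /k/, which is [+dorsal]. The nasal assimilates in place, becoming the [+dorsal] nasal /ŋ/. The surface form is [aŋkæ].

[aŋkæ]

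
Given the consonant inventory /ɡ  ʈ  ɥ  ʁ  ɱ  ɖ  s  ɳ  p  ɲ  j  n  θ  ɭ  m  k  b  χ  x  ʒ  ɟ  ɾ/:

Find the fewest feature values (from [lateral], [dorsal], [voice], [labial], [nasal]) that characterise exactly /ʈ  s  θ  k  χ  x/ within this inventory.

[-voice, -labial]

Every target segment is [-voice], [-labial]; each remaining inventory member fails at least one of these. Each conjunct is needed — [-labial] alone would also admit /ɡ, ʁ, ɖ, ɳ, …/; [-voice] alone would also admit /p/ — and no other single listed feature has exactly this extension, so two is the minimum.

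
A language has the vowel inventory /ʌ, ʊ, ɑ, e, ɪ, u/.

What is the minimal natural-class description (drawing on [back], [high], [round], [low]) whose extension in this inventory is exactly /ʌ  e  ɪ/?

[−low, −round]

Every target segment is [−low], [−round]; each remaining inventory member fails at least one of these. Each conjunct is needed — [−round] alone would also admit /ɑ/; [−low] alone would also admit /ʊ, u/ — and no other single listed feature has exactly this extension, so two is the minimum.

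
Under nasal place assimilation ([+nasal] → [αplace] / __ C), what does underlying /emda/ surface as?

/m/ sits before the [+coronal] consonant /d/, so it takes on [+coronal] and surfaces as /n/. The rest of the form is unaffected: [enda].

[enda]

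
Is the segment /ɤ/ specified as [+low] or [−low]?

[−low]

/ɤ/ is the mid back unrounded tense vowel, hence [−low].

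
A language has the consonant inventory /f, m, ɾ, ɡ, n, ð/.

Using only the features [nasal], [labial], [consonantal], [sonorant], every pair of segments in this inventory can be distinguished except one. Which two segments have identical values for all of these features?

Both /ð/ and /ɡ/ are [-nasal], [-labial], [+consonantal], [-sonorant]. Since the list omits [continuant], [coronal] and [dorsal] — which do distinguish the voiced dental fricative from the voiced velar stop — this pair collapses; all other pairs remain distinct.

ð, ɡ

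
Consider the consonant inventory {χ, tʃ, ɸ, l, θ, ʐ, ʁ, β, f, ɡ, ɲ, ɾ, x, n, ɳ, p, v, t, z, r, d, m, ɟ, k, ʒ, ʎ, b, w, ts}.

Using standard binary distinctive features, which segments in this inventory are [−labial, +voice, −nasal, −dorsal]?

l, ʐ, ɾ, z, r, d, ʒ

First, the [−labial] segments are /χ, tʃ, l, θ, ʐ, ʁ, ɡ, ɲ, ɾ, x, n, ɳ, t, z, r, d, ɟ, k, ʒ, ʎ, ts/.
Of those, [+voice] gives /l, ʐ, ʁ, ɡ, ɲ, ɾ, n, ɳ, z, r, d, ɟ, ʒ, ʎ/.
Among these, [−nasal] gives /l, ʐ, ʁ, ɡ, ɾ, z, r, d, ɟ, ʒ, ʎ/.
Within that set, [−dorsal] leaves /l, ʐ, ɾ, z, r, d, ʒ/.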